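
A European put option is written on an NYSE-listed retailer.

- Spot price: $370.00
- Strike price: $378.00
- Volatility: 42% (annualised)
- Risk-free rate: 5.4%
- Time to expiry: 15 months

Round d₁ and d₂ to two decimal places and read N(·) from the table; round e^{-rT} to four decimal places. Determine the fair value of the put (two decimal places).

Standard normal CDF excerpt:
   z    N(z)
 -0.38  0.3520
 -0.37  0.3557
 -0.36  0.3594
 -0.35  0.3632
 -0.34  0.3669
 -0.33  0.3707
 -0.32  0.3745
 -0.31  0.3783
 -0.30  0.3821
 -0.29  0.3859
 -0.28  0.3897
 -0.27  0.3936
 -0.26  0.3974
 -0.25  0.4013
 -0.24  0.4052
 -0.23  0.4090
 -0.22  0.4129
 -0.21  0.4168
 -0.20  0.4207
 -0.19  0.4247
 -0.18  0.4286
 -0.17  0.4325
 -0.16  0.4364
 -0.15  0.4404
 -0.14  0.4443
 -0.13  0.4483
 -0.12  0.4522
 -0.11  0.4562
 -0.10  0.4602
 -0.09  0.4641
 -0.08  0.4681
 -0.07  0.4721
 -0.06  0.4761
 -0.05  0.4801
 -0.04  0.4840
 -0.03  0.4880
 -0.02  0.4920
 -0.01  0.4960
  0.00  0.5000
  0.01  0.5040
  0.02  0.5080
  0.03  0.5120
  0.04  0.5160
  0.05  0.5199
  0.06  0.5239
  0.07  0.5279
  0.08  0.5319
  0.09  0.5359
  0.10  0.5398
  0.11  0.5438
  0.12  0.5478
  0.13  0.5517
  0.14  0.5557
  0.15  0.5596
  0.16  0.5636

$59.18

σ√T = 0.42·√1.25 = 0.4696
ln(S/K) + (r + σ²/2)T = ln(370/378) + (0.054 + 0.42²/2)·1.25 = -0.0214 + 0.1777 = 0.1564
d₁ = 0.1564 / 0.4696 = 0.3330 which rounds to 0.33
d₂ = d₁ − σ√T = 0.3330 − 0.4696 = -0.1366 which rounds to -0.14
exp(−rT) = exp(−0.054·1.25) = 0.9347
N(−d₂) = N(0.14) = 0.5557;  N(−d₁) = N(-0.33) = 0.3707
P = 378·0.9347·0.5557 − 370·0.3707 = 196.3380 − 137.1590 = 59.1790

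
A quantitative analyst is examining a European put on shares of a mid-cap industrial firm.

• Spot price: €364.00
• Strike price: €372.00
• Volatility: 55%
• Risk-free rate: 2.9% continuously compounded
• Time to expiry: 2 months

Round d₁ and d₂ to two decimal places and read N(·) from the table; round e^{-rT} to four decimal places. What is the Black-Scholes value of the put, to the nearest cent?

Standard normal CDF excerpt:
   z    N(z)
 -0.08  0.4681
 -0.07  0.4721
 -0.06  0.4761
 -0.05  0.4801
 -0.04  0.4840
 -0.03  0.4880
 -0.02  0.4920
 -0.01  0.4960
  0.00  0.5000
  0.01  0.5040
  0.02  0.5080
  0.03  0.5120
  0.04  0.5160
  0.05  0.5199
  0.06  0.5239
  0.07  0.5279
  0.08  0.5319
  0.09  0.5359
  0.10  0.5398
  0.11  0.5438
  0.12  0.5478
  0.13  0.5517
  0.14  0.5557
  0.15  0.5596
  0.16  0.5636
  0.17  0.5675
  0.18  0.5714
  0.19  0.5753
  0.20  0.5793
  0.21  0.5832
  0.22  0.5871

T = 0.1667;  σ√T = 0.2245
d₁ = [ln(364/372) + (0.029 + 0.55²/2)·0.1667] / 0.2245 = [-0.0217 + 0.0300] / 0.2245 = 0.0370 → 0.04
d₂ = d₁ − σ√T = 0.0370 − 0.2245 = -0.1876 → -0.19
exp(−rT) = exp(−0.029·0.1667) = 0.9952
P = 372·0.9952·N(0.19) − 364·N(-0.04) = 372·0.9952·0.5753 − 364·0.4840 = 212.9843 − 176.1760 = 36.8083

€36.81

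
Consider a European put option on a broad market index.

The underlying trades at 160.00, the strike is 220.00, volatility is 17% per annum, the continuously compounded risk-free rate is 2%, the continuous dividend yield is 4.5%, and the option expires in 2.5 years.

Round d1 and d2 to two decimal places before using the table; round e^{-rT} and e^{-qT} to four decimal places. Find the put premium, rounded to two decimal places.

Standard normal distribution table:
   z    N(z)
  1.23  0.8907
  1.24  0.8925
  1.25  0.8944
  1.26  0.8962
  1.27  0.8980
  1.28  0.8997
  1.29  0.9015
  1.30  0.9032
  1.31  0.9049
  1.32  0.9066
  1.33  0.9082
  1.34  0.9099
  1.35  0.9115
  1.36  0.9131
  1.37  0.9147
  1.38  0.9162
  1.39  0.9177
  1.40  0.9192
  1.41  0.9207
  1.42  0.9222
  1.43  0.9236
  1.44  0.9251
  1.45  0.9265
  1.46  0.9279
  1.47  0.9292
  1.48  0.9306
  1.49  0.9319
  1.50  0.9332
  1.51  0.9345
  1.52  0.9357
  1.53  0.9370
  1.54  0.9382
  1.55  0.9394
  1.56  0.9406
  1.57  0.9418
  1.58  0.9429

T = 2.5;  σ√T = 0.2688
d₁ = [ln(160/220) + (0.02 − 0.045 + 0.17²/2)·2.5] / 0.2688 = [-0.3185 − 0.0264] / 0.2688 = -1.2829 ⇒ -1.28
d₂ = d₁ − σ√T = -1.2829 − 0.2688 = -1.5517 ⇒ -1.55
exp(−qT) = exp(−0.045·2.5) = 0.8936;  exp(−rT) = exp(−0.02·2.5) = 0.9512
N(−d₂) = N(1.55) = 0.9394;  N(−d₁) = N(1.28) = 0.8997
P = 220·0.9512·0.9394 − 160·0.8936·0.8997 = 196.5826 − 128.6355 = 67.9471

67.95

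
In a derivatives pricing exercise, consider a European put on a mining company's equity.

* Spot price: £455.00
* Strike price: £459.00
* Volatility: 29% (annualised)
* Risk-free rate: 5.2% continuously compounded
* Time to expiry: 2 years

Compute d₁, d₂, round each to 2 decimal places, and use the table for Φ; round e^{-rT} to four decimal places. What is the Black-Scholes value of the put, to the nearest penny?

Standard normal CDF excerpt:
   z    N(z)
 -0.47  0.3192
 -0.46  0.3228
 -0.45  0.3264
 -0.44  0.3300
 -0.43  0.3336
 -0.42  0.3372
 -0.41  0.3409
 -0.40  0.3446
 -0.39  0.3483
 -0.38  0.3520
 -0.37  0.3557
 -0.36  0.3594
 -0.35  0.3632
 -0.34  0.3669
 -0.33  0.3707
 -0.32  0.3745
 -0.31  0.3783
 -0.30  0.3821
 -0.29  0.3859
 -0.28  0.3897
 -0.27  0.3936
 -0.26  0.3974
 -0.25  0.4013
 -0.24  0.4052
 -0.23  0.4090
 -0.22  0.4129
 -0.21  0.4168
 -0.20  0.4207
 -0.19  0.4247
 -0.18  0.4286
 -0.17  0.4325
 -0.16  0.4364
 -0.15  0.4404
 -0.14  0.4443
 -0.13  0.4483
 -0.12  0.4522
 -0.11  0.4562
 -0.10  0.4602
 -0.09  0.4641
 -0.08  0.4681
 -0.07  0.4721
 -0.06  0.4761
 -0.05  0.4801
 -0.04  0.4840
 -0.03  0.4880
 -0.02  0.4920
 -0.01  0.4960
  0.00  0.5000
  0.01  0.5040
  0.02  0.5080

£51.71

T = 2;  σ√T = 0.4101
d₁ = [ln(455/459) + (0.052 + 0.29²/2)·2] / 0.4101 = [-0.0088 + 0.1881] / 0.4101 = 0.4373 ≈ 0.44
d₂ = d₁ − σ√T = 0.4373 − 0.4101 = 0.0272 ≈ 0.03
exp(−rT) = exp(−0.052·2) = 0.9012
P = 459·0.9012·N(-0.03) − 455·N(-0.44) = 459·0.9012·0.4880 − 455·0.3300 = 201.8616 − 150.1500 = 51.7116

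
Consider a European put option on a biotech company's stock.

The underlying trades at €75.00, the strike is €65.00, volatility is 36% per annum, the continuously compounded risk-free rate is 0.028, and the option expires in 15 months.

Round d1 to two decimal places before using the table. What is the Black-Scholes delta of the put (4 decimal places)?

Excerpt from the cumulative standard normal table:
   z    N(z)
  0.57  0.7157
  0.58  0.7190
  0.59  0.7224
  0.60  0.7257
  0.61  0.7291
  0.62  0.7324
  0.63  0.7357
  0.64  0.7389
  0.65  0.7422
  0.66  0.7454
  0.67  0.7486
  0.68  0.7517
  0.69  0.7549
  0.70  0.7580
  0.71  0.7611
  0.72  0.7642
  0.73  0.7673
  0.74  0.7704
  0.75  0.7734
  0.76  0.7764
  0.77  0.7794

T = 1.25;  σ√T = 0.4025
ln(S/K) + (r + σ²/2)T = ln(75/65) + (0.028 + 0.36²/2)·1.25 = 0.1431 + 0.1160 = 0.2591
d₁ = 0.2591 / 0.4025 = 0.6437 ⇒ 0.64
N(d₁) = N(0.64) = 0.7389
Δ_put = N(d₁) − 1 = 0.7389 − 1 = -0.2611

-0.2611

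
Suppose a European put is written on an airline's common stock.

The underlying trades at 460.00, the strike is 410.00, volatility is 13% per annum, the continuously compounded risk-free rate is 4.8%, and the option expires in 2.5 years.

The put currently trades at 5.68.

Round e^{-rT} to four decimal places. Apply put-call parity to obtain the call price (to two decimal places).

e^(−rT) = e^(−0.048·2.5) = 0.8869
Put-call parity: C − P = S − K·e^(−rT) = 460 − 410·0.8869 = 460 − 363.6290 = 96.3710
C = P + (C − P) = 5.68 + (96.3710) = 102.0510

102.05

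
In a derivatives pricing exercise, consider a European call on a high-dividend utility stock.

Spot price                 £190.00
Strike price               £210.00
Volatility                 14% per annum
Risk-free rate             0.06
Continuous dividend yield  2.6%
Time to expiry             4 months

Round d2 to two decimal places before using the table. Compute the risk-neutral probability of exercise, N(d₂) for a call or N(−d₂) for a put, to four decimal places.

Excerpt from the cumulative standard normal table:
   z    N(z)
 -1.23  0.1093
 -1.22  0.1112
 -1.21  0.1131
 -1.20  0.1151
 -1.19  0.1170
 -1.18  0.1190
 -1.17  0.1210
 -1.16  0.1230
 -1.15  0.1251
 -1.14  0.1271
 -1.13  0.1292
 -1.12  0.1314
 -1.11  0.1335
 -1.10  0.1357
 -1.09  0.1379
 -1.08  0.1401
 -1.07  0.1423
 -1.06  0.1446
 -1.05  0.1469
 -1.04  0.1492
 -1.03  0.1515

0.1271

σ√T = 0.14 × 0.5774 = 0.0808
ln(S/K) + (r − q + σ²/2)T = ln(190/210) + (0.06 − 0.026 + 0.14²/2)·0.3333 = -0.1001 + 0.0146 = -0.0855
d₁ = -0.0855 / 0.0808 = -1.0576 ≈ -1.06
d₂ = d₁ − σ√T = -1.0576 − 0.0808 = -1.1384 ≈ -1.14
Pr(exercise) under Q = N(d₂) = 0.1271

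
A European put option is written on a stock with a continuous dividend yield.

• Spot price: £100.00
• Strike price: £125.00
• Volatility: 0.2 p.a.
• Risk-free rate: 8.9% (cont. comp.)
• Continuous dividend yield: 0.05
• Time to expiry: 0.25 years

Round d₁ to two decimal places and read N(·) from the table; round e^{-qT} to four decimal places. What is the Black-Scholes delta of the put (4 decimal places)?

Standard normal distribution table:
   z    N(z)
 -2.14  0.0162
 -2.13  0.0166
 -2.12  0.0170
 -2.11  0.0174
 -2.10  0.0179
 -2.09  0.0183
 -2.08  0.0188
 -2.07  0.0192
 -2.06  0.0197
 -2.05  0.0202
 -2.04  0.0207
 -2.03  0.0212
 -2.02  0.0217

T = 0.25;  σ√T = 0.1000
d₁ = [ln(100/125) + (0.089 − 0.05 + 0.2²/2)·0.25] / 0.1000 = [-0.2231 + 0.0147] / 0.1000 = -2.0839 → -2.08
N(d₁) = N(-2.08) = 0.0188
Δ_put = exp(−qT)·(N(d₁) − 1) = 0.9876·(0.0188 − 1) = -0.9690

-0.9690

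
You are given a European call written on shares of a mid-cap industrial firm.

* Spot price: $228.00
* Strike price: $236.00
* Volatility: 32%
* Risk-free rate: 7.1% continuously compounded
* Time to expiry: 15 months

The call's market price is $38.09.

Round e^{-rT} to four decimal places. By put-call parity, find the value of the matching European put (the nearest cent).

$26.05

exp(−rT) = exp(−0.071·1.25) = 0.9151
Put-call parity: C − P = S − K·e^(−rT) = 228 − 236·0.9151 = 228 − 215.9636 = 12.0364
P = C − (C − P) = 38.09 − (12.0364) = 26.0536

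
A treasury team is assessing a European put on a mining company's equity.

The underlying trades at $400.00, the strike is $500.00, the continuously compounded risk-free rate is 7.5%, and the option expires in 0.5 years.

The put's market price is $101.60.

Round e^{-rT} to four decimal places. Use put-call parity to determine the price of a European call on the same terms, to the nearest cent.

exp(−rT) = exp(−0.075·0.5) = 0.9632
Put-call parity: C − P = S − K·e^(−rT) = 400 − 500·0.9632 = 400 − 481.6000 = -81.6000
C = P + (C − P) = 101.60 + (-81.6000) = 20.0000

$20.00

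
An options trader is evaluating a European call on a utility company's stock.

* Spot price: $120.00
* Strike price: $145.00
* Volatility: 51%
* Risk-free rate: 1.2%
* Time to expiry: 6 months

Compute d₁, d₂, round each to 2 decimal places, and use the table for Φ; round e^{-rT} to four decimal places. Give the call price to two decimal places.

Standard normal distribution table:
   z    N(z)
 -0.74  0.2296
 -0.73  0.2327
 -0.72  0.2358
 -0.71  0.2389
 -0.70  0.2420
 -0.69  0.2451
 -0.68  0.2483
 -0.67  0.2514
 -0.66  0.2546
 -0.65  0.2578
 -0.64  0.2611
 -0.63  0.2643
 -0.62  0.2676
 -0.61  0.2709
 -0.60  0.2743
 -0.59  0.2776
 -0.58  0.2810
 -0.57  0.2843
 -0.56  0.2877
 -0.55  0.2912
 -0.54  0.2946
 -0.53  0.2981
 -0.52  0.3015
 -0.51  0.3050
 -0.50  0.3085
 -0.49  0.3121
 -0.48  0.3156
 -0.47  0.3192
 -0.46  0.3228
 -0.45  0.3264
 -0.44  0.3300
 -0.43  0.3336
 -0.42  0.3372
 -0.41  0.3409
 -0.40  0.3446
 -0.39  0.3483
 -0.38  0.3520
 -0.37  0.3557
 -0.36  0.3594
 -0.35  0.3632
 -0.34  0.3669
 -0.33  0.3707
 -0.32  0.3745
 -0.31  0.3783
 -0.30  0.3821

$9.16

T = 0.5;  σ√T = 0.3606
d₁ = [ln(120/145) + (0.012 + 0.51²/2)·0.5] / 0.3606 = [-0.1892 + 0.0710] / 0.3606 = -0.3278 which rounds to -0.33
d₂ = d₁ − σ√T = -0.3278 − 0.3606 = -0.6884 which rounds to -0.69
exp(−rT) = exp(−0.012·0.5) = 0.9940
C = 120·N(-0.33) − 145·0.9940·N(-0.69) = 120·0.3707 − 145·0.9940·0.2451 = 44.4840 − 35.3263 = 9.1577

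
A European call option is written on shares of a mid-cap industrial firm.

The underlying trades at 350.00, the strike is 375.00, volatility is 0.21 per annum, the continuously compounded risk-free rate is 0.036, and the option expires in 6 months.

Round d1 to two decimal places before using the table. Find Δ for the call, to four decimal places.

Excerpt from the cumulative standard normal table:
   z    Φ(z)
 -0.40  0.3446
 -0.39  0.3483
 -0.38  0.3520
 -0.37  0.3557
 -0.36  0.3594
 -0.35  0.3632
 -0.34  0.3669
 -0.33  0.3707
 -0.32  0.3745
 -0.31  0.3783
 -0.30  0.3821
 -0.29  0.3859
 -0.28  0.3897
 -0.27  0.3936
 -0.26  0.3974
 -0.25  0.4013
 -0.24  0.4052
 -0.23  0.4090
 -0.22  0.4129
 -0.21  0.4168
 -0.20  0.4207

σ√T = 0.21·√0.5 = 0.1485
d₁ = [ln(350/375) + (0.036 + 0.21²/2)·0.5] / 0.1485 = [-0.0690 + 0.0290] / 0.1485 = -0.2692 ≈ -0.27
N(d₁) = N(-0.27) = 0.3936
Δ_call = N(d₁) = 0.3936

0.3936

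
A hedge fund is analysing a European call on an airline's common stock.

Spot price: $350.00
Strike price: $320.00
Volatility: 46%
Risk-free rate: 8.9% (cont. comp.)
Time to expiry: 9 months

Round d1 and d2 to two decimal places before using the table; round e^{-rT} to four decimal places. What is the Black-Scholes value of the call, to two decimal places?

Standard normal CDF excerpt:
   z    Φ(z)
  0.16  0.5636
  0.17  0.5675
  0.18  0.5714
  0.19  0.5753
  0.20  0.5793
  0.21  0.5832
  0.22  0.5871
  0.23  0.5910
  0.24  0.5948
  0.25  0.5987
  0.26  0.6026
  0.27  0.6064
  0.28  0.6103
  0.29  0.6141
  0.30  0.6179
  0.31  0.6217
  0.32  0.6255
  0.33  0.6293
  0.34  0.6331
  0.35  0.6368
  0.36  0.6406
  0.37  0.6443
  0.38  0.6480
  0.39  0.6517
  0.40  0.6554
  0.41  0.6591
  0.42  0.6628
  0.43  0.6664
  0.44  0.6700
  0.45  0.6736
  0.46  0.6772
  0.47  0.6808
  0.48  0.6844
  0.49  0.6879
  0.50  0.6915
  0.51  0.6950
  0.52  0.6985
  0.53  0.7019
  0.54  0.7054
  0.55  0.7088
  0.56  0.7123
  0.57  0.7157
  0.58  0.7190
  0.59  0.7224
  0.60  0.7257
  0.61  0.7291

$80.64

σ√T = 0.46·√0.75 = 0.3984
d₁ = [ln(350/320) + (0.089 + 0.46²/2)·0.75] / 0.3984 = [0.0896 + 0.1461] / 0.3984 = 0.5917 ⇒ 0.59
d₂ = d₁ − σ√T = 0.5917 − 0.3984 = 0.1933 ⇒ 0.19
exp(−rT) = exp(−0.089·0.75) = 0.9354
N(d₁) = N(0.59) = 0.7224;  N(d₂) = N(0.19) = 0.5753
C = 350·0.7224 − 320·0.9354·0.5753 = 252.8400 − 172.2034 = 80.6366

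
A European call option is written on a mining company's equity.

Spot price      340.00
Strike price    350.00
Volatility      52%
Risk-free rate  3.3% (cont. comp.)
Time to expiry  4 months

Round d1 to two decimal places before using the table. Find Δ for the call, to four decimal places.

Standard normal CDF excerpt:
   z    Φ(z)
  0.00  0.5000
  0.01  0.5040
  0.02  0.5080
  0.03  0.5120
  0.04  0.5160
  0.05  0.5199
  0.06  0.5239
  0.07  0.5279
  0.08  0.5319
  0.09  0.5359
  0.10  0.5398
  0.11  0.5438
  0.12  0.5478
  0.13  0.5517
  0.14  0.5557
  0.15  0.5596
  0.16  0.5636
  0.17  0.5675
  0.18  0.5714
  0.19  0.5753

0.5359

T = 0.3333;  σ√T = 0.3002
d₁ = [ln(340/350) + (0.033 + ½·0.52²)·0.3333] / (σ√T) = (-0.0290 + 0.0561) / 0.3002 = 0.0902 ⇒ 0.09
N(d₁) = N(0.09) = 0.5359
Δ_call = N(d₁) = 0.5359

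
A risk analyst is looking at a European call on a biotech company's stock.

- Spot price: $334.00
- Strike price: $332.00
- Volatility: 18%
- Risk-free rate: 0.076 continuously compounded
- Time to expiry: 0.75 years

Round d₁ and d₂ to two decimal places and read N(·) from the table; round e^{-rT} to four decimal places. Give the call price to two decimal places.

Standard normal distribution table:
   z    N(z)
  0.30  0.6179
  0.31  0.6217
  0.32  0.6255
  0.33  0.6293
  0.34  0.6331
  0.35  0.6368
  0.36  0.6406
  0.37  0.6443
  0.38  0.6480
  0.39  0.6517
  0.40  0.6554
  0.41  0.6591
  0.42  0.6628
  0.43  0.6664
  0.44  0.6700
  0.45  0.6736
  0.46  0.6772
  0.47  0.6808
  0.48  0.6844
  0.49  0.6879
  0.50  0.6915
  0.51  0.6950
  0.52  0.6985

$31.24

T = 0.75;  σ√T = 0.1559
d₁ = [ln(334/332) + (0.076 + 0.18²/2)·0.75] / 0.1559 = [0.0060 + 0.0692] / 0.1559 = 0.4821 ⇒ 0.48
d₂ = d₁ − σ√T = 0.4821 − 0.1559 = 0.3262 ⇒ 0.33
e^(−rT) = e^(−0.076·0.75) = 0.9446
N(d₁) = N(0.48) = 0.6844;  N(d₂) = N(0.33) = 0.6293
C = 334·0.6844 − 332·0.9446·0.6293 = 228.5896 − 197.3530 = 31.2366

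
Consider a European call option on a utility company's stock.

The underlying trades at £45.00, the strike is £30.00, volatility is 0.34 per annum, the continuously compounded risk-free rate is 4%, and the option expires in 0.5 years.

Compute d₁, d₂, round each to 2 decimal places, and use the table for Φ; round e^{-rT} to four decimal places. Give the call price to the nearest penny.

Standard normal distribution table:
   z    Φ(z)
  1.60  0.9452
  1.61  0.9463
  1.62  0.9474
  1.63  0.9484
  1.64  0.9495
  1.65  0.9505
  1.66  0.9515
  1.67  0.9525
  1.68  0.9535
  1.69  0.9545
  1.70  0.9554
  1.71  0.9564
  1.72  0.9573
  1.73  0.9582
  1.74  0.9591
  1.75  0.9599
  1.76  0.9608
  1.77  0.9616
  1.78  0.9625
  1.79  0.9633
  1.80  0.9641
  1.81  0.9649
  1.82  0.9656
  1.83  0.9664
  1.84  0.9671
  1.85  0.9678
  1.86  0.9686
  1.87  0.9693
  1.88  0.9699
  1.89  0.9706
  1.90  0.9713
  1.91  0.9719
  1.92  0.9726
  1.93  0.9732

σ√T = 0.34·√0.5 = 0.2404
d₁ = [ln(45/30) + (0.04 + ½·0.34²)·0.5] / (σ√T) = (0.4055 + 0.0489) / 0.2404 = 1.8899 → 1.89
d₂ = 1.8899 − 0.2404 = 1.6495 → 1.65
e^(−rT) = e^(−0.04·0.5) = 0.9802
C = 45·N(1.89) − 30·0.9802·N(1.65) = 45·0.9706 − 30·0.9802·0.9505 = 43.6770 − 27.9504 = 15.7266

£15.73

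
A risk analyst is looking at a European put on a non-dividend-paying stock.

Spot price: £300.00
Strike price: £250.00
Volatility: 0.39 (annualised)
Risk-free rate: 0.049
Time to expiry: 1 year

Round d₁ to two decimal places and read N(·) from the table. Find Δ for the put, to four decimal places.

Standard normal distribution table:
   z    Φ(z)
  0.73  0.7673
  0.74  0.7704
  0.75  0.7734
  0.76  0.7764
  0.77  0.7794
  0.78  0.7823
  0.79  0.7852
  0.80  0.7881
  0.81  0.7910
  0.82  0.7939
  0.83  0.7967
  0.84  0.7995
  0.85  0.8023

-0.2148

T = 1;  σ√T = 0.3900
ln(S/K) + (r + σ²/2)T = ln(300/250) + (0.049 + 0.39²/2)·1 = 0.1823 + 0.1250 = 0.3074
d₁ = 0.3074 / 0.3900 = 0.7881 which rounds to 0.79
N(d₁) = N(0.79) = 0.7852
Δ_put = N(d₁) − 1 = 0.7852 − 1 = -0.2148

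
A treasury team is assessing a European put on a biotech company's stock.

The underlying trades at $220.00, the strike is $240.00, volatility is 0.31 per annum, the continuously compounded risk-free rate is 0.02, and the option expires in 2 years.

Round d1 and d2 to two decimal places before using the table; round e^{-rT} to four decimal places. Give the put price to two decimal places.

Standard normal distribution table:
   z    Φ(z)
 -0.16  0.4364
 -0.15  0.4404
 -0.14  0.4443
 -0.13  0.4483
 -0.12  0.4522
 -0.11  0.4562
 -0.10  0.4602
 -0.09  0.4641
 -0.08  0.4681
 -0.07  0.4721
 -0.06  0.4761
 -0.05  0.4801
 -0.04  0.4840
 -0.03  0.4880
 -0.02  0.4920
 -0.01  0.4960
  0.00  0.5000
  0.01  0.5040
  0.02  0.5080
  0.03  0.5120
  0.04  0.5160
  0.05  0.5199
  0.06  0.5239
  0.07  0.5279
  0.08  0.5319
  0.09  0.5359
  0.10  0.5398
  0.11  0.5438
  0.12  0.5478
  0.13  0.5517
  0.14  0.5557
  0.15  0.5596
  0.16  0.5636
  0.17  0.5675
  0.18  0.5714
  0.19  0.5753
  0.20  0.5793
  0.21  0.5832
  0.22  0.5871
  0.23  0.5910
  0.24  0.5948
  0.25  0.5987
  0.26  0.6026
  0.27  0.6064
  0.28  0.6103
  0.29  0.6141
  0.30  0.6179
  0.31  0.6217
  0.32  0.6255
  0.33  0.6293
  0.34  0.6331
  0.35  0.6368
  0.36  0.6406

$44.75

σ√T = 0.31·√2 = 0.4384
d₁ = [ln(220/240) + (0.02 + 0.31²/2)·2] / 0.4384 = [-0.0870 + 0.1361] / 0.4384 = 0.1120 → 0.11
d₂ = d₁ − σ√T = 0.1120 − 0.4384 = -0.3264 → -0.33
exp(−rT) = exp(−0.02·2) = 0.9608
P = 240·0.9608·N(0.33) − 220·N(-0.11) = 240·0.9608·0.6293 − 220·0.4562 = 145.1115 − 100.3640 = 44.7475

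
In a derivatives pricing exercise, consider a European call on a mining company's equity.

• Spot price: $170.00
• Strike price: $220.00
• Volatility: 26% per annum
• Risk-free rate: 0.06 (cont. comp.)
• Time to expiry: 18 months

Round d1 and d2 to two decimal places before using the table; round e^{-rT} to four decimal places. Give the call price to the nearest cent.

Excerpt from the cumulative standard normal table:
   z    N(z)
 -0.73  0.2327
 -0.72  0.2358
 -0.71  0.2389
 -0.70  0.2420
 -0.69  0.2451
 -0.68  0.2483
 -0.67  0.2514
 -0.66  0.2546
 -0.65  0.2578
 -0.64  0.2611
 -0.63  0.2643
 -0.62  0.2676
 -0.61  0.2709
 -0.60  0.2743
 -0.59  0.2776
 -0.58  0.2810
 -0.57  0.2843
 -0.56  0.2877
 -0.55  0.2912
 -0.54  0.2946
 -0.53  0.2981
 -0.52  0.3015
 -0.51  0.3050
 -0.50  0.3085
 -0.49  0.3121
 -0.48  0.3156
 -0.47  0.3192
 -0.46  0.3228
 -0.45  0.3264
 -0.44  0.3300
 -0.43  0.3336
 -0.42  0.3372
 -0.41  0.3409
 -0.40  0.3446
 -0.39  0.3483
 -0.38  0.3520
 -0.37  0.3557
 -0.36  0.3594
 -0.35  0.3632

σ√T = 0.26·√1.5 = 0.3184
ln(S/K) + (r + σ²/2)T = ln(170/220) + (0.06 + 0.26²/2)·1.5 = -0.2578 + 0.1407 = -0.1171
d₁ = -0.1171 / 0.3184 = -0.3678 → -0.37
d₂ = d₁ − σ√T = -0.3678 − 0.3184 = -0.6863 → -0.69
exp(−rT) = exp(−0.06·1.5) = 0.9139
C = 170·N(-0.37) − 220·0.9139·N(-0.69) = 170·0.3557 − 220·0.9139·0.2451 = 60.4690 − 49.2793 = 11.1897

$11.19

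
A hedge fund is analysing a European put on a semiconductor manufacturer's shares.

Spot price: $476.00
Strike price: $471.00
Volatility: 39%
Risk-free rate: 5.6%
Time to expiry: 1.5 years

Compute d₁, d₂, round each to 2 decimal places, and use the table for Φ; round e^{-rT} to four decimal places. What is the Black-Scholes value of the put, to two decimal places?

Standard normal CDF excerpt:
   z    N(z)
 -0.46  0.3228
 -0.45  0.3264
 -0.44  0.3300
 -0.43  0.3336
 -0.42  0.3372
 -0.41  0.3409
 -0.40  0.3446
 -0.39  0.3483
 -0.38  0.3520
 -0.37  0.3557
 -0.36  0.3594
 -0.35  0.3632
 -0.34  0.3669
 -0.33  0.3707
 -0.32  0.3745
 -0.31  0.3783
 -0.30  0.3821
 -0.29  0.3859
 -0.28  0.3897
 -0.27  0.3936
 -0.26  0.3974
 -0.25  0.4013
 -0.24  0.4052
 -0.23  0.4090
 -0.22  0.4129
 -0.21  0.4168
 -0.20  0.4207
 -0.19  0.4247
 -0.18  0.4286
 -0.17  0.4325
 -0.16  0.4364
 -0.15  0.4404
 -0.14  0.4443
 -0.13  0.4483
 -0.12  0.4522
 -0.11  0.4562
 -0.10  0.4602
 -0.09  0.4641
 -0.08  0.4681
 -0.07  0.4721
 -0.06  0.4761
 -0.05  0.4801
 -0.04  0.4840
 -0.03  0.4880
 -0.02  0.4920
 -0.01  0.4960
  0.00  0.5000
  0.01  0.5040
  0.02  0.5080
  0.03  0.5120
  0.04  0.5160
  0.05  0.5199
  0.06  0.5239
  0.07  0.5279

σ√T = 0.39 × 1.2247 = 0.4777
d₁ = [ln(476/471) + (0.056 + 0.39²/2)·1.5] / 0.4777 = [0.0106 + 0.1981] / 0.4777 = 0.4368 ≈ 0.44
d₂ = d₁ − σ√T = 0.4368 − 0.4777 = -0.0409 ≈ -0.04
exp(−rT) = exp(−0.056·1.5) = 0.9194
P = 471·0.9194·N(0.04) − 476·N(-0.44) = 471·0.9194·0.5160 − 476·0.3300 = 223.4473 − 157.0800 = 66.3673

$66.37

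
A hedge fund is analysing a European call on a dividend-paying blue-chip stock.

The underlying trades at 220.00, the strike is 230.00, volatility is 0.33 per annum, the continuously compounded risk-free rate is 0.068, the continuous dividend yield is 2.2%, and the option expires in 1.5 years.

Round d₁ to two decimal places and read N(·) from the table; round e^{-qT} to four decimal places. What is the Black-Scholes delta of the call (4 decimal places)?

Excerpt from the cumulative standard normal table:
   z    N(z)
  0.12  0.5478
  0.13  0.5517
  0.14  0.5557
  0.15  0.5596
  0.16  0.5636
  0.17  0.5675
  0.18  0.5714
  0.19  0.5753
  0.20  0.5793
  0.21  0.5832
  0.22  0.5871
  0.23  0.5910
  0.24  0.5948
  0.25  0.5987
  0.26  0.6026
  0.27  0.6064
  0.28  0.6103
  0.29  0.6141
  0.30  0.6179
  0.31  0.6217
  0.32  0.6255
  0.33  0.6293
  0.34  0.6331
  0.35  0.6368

0.5830

T = 1.5;  σ√T = 0.4042
d₁ = [ln(220/230) + (0.068 − 0.022 + ½·0.33²)·1.5] / (σ√T) = (-0.0445 + 0.1507) / 0.4042 = 0.2628 → 0.26
N(d₁) = N(0.26) = 0.6026
Δ_call = exp(−qT)·N(d₁) = 0.9675·0.6026 = 0.5830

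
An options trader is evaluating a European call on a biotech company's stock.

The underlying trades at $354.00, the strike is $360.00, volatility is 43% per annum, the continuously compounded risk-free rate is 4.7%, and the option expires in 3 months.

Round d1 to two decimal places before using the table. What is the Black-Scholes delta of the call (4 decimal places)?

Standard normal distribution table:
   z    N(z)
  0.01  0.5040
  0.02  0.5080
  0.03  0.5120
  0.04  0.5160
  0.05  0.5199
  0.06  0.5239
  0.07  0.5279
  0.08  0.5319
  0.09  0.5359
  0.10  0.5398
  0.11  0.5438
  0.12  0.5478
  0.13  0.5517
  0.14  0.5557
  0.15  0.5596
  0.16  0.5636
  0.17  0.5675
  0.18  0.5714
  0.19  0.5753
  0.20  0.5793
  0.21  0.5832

0.5319

T = 0.25;  σ√T = 0.2150
d₁ = [ln(354/360) + (0.047 + ½·0.43²)·0.25] / (σ√T) = (-0.0168 + 0.0349) / 0.2150 = 0.0840 ≈ 0.08
N(d₁) = N(0.08) = 0.5319
Δ_call = N(d₁) = 0.5319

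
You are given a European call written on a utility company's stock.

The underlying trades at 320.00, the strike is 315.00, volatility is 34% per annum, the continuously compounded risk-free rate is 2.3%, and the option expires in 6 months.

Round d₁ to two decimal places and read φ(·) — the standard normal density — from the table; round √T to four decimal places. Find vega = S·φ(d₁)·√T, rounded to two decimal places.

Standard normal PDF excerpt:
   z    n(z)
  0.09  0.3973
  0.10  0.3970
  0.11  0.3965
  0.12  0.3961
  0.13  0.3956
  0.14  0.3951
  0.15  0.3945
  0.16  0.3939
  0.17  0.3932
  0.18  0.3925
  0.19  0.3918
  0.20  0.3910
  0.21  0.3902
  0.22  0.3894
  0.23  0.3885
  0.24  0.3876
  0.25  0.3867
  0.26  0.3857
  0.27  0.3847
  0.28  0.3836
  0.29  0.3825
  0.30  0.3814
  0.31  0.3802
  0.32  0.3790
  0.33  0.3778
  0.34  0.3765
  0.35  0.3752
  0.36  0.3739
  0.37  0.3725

87.91

σ√T = 0.34 × 0.7071 = 0.2404
d₁ = [ln(320/315) + (0.023 + 0.34²/2)·0.5] / 0.2404 = [0.0157 + 0.0404] / 0.2404 = 0.2335 → 0.23
√T = √0.5 = 0.7071
φ(d₁) = φ(0.23) = 0.3885
vega = S·φ(d₁)·√T = 320·0.3885·0.7071 = 87.9067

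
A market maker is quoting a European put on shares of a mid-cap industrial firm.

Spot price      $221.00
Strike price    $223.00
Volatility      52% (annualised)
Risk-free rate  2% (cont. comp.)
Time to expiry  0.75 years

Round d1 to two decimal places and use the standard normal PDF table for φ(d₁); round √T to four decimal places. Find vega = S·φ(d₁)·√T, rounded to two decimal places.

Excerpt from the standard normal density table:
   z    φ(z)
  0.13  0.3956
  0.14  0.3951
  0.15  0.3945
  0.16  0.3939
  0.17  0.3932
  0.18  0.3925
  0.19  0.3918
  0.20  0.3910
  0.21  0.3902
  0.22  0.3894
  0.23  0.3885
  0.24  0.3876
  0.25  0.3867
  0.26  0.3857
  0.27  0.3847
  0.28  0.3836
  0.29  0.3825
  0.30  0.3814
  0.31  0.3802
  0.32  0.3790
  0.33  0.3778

σ√T = 0.52 × 0.8660 = 0.4503
d₁ = [ln(221/223) + (0.02 + ½·0.52²)·0.75] / (σ√T) = (-0.0090 + 0.1164) / 0.4503 = 0.2385 ⇒ 0.24
√T = √0.75 = 0.8660
φ(d₁) = φ(0.24) = 0.3876
vega = S·φ(d₁)·√T = 221·0.3876·0.8660 = 74.1812
(Call and put vega coincide under Black-Scholes.)

74.18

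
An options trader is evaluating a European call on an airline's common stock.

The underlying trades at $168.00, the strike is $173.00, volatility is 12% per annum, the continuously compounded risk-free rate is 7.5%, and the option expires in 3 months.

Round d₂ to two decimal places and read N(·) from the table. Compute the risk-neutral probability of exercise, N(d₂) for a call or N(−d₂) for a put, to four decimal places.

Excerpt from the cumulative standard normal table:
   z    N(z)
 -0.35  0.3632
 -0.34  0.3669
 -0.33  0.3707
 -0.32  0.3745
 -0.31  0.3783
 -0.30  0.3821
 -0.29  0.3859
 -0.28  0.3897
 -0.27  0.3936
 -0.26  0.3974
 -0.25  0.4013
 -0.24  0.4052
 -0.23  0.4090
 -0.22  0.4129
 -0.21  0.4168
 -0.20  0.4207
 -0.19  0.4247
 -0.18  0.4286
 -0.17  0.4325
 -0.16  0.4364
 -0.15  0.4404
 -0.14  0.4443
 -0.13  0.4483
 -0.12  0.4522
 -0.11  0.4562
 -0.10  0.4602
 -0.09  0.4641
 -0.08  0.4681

σ√T = 0.12·√0.25 = 0.0600
d₁ = [ln(168/173) + (0.075 + 0.12²/2)·0.25] / 0.0600 = [-0.0293 + 0.0205] / 0.0600 = -0.1463 which rounds to -0.15
d₂ = d₁ − σ√T = -0.1463 − 0.0600 = -0.2063 which rounds to -0.21
Pr(exercise) under Q = N(d₂) = 0.4168

0.4168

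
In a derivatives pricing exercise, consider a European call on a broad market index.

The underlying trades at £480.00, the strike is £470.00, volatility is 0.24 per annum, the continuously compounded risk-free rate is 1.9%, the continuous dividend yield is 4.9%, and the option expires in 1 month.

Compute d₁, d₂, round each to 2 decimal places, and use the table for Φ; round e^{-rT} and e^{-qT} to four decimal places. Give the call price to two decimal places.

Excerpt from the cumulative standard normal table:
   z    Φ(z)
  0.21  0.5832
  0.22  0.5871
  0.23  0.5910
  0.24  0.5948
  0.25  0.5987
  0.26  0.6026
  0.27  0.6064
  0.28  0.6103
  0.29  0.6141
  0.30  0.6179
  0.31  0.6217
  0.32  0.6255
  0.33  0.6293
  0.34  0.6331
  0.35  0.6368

σ√T = 0.24·√0.08333 = 0.0693
d₁ = [ln(480/470) + (0.019 − 0.049 + ½·0.24²)·0.08333] / (σ√T) = (0.0211 − 0.0001) / 0.0693 = 0.3024 ≈ 0.30
d₂ = 0.3024 − 0.0693 = 0.2332 ≈ 0.23
e^(−qT) = e^(−0.049·0.08333) = 0.9959;  e^(−rT) = e^(−0.019·0.08333) = 0.9984
N(d₁) = N(0.30) = 0.6179;  N(d₂) = N(0.23) = 0.5910
C = 480·0.9959·0.6179 − 470·0.9984·0.5910 = 295.3760 − 277.3256 = 18.0504

£18.05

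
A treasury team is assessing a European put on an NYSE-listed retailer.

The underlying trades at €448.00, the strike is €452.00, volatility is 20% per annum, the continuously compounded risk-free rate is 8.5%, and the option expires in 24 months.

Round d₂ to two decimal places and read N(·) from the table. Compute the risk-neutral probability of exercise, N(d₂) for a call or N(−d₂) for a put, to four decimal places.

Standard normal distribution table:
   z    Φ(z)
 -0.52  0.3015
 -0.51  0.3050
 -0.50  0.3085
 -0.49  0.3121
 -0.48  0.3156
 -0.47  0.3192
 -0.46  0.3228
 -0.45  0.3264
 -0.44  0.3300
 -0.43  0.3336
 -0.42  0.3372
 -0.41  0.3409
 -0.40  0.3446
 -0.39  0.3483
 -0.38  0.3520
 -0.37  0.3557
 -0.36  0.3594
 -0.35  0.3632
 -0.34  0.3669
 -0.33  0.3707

T = 2;  σ√T = 0.2828
d₁ = [ln(448/452) + (0.085 + 0.2²/2)·2] / 0.2828 = [-0.0089 + 0.2100] / 0.2828 = 0.7110 ≈ 0.71
d₂ = d₁ − σ√T = 0.7110 − 0.2828 = 0.4282 ≈ 0.43
Pr(exercise) under Q = N(−d₂) = N(-0.43) = 0.3336

0.3336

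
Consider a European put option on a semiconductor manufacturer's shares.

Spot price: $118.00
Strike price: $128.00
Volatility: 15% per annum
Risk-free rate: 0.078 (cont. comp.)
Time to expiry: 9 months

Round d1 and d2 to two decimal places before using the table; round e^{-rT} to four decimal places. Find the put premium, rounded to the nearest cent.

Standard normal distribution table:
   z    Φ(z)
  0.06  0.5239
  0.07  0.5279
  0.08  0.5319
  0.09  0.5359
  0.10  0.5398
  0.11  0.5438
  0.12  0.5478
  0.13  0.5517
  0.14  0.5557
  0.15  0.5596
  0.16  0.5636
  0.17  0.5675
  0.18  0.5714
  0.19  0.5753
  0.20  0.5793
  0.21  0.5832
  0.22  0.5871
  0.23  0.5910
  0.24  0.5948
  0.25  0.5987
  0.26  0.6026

$7.64

σ√T = 0.15·√0.75 = 0.1299
d₁ = [ln(118/128) + (0.078 + 0.15²/2)·0.75] / 0.1299 = [-0.0813 + 0.0669] / 0.1299 = -0.1109 ≈ -0.11
d₂ = d₁ − σ√T = -0.1109 − 0.1299 = -0.2408 ≈ -0.24
e^(−rT) = e^(−0.078·0.75) = 0.9432
N(−d₂) = N(0.24) = 0.5948;  N(−d₁) = N(0.11) = 0.5438
P = 128·0.9432·0.5948 − 118·0.5438 = 71.8100 − 64.1684 = 7.6416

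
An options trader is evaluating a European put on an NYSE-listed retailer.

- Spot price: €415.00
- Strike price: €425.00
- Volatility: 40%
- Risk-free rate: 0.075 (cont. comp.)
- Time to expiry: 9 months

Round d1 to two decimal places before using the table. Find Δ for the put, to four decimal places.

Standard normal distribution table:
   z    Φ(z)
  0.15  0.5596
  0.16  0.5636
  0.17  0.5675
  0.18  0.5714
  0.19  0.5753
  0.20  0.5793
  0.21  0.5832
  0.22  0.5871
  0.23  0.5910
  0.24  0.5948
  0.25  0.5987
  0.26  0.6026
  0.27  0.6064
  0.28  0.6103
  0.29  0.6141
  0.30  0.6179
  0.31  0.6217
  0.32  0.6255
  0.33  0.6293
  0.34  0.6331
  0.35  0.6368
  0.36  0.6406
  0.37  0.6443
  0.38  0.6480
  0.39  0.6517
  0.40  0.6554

σ√T = 0.4·√0.75 = 0.3464
d₁ = [ln(415/425) + (0.075 + 0.4²/2)·0.75] / 0.3464 = [-0.0238 + 0.1163] / 0.3464 = 0.2668 which rounds to 0.27
N(d₁) = N(0.27) = 0.6064
Δ_put = N(d₁) − 1 = 0.6064 − 1 = -0.3936

-0.3936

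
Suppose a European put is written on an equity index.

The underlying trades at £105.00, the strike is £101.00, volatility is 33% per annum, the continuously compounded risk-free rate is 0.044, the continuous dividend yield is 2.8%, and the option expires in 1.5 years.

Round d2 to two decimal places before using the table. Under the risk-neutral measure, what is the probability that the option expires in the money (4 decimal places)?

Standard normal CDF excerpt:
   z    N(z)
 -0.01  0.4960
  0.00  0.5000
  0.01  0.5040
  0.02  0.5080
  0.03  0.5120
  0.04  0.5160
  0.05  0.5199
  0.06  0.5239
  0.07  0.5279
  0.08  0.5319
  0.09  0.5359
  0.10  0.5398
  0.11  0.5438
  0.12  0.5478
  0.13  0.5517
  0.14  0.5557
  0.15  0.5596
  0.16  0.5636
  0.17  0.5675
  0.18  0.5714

0.5199

σ√T = 0.33 × 1.2247 = 0.4042
d₁ = [ln(105/101) + (0.044 − 0.028 + ½·0.33²)·1.5] / (σ√T) = (0.0388 + 0.1057) / 0.4042 = 0.3576 → 0.36
d₂ = 0.3576 − 0.4042 = -0.0466 → -0.05
Risk-neutral Pr[S_T < K] = N(−d₂) = N(0.05) = 0.5199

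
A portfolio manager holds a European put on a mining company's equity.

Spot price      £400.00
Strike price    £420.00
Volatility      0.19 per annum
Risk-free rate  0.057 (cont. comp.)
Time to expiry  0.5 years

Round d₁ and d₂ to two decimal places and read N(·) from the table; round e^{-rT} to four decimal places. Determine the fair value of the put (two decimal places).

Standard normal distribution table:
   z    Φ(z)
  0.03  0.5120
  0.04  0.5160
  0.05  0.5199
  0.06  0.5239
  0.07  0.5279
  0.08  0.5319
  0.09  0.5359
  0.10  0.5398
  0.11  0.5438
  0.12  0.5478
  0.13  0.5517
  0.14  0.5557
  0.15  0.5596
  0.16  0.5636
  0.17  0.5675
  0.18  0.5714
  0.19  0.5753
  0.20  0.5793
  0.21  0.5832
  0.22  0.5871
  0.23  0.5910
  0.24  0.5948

T = 0.5;  σ√T = 0.1344
d₁ = [ln(400/420) + (0.057 + 0.19²/2)·0.5] / 0.1344 = [-0.0488 + 0.0375] / 0.1344 = -0.0838 which rounds to -0.08
d₂ = d₁ − σ√T = -0.0838 − 0.1344 = -0.2182 which rounds to -0.22
e^(−rT) = e^(−0.057·0.5) = 0.9719
N(−d₂) = N(0.22) = 0.5871;  N(−d₁) = N(0.08) = 0.5319
P = 420·0.9719·0.5871 − 400·0.5319 = 239.6530 − 212.7600 = 26.8930

£26.89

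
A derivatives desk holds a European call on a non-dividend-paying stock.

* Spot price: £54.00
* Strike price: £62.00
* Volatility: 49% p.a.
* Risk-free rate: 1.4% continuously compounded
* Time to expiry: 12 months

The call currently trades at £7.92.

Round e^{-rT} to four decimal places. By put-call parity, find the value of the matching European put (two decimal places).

e^(−rT) = e^(−0.014·1) = 0.9861
Put-call parity: C − P = S − K·e^(−rT) = 54 − 62·0.9861 = 54 − 61.1382 = -7.1382
P = C − (C − P) = 7.92 − (-7.1382) = 15.0582

£15.06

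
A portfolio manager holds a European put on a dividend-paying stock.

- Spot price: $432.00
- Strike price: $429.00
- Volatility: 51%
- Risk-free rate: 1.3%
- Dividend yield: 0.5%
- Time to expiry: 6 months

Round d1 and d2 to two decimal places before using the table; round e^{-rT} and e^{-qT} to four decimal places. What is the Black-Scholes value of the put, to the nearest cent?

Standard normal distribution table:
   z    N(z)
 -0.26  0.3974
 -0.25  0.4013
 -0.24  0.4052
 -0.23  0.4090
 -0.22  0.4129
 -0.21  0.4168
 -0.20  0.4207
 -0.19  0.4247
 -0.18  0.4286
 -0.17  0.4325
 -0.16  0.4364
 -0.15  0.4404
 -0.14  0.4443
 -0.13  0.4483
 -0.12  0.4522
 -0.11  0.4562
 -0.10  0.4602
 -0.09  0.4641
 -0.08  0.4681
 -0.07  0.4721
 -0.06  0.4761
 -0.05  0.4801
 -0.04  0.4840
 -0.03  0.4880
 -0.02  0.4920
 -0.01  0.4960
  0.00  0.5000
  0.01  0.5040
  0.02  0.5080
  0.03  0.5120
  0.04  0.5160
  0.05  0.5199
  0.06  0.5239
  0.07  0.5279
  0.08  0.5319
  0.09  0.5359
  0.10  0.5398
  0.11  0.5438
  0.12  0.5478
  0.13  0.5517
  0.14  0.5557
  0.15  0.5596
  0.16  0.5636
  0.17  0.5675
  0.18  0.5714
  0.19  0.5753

$58.90

σ√T = 0.51·√0.5 = 0.3606
ln(S/K) + (r − q + σ²/2)T = ln(432/429) + (0.013 − 0.005 + 0.51²/2)·0.5 = 0.0070 + 0.0690 = 0.0760
d₁ = 0.0760 / 0.3606 = 0.2107 → 0.21
d₂ = d₁ − σ√T = 0.2107 − 0.3606 = -0.1499 → -0.15
exp(−qT) = exp(−0.005·0.5) = 0.9975;  exp(−rT) = exp(−0.013·0.5) = 0.9935
N(−d₂) = N(0.15) = 0.5596;  N(−d₁) = N(-0.21) = 0.4168
P = 429·0.9935·0.5596 − 432·0.9975·0.4168 = 238.5080 − 179.6075 = 58.9005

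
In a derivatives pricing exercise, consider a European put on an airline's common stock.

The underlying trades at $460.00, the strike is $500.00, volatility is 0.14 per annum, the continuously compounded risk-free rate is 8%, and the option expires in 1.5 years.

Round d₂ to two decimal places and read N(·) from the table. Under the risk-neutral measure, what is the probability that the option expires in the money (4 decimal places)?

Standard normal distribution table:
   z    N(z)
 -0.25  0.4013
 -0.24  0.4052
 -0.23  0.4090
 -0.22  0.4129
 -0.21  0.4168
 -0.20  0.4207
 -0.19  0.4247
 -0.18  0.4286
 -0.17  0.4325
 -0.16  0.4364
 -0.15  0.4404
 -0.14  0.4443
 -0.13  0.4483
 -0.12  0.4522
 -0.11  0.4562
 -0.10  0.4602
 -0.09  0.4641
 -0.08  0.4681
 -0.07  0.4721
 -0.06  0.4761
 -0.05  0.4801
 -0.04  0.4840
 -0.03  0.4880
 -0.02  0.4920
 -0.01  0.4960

0.4483

T = 1.5;  σ√T = 0.1715
d₁ = [ln(460/500) + (0.08 + 0.14²/2)·1.5] / 0.1715 = [-0.0834 + 0.1347] / 0.1715 = 0.2993 ≈ 0.30
d₂ = d₁ − σ√T = 0.2993 − 0.1715 = 0.1278 ≈ 0.13
Risk-neutral Pr[S_T < K] = N(−d₂) = N(-0.13) = 0.4483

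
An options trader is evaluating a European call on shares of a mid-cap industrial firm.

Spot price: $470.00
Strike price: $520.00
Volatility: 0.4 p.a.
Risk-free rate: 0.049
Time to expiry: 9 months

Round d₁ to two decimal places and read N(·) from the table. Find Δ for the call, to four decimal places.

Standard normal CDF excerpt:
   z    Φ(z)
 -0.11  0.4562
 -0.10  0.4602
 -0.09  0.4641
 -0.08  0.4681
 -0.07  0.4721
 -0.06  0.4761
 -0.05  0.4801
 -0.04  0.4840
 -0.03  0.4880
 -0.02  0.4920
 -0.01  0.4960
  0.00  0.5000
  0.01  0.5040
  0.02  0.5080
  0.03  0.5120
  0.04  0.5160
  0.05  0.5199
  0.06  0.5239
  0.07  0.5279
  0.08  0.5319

0.4960

σ√T = 0.4 × 0.8660 = 0.3464
d₁ = [ln(470/520) + (0.049 + ½·0.4²)·0.75] / (σ√T) = (-0.1011 + 0.0968) / 0.3464 = -0.0125 → -0.01
N(d₁) = N(-0.01) = 0.4960
Δ_call = N(d₁) = 0.4960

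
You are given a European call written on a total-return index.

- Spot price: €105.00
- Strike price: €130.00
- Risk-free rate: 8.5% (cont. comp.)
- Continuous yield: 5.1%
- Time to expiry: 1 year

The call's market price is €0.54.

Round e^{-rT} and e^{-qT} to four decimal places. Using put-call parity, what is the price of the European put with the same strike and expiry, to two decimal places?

exp(−qT) = exp(−0.051·1) = 0.9503;  exp(−rT) = exp(−0.085·1) = 0.9185
Put-call parity: C − P = S·e^(−qT) − K·e^(−rT) = 105·0.9503 − 130·0.9185 = 99.7815 − 119.4050 = -19.6235
P = C − (C − P) = 0.54 − (-19.6235) = 20.1635

€20.16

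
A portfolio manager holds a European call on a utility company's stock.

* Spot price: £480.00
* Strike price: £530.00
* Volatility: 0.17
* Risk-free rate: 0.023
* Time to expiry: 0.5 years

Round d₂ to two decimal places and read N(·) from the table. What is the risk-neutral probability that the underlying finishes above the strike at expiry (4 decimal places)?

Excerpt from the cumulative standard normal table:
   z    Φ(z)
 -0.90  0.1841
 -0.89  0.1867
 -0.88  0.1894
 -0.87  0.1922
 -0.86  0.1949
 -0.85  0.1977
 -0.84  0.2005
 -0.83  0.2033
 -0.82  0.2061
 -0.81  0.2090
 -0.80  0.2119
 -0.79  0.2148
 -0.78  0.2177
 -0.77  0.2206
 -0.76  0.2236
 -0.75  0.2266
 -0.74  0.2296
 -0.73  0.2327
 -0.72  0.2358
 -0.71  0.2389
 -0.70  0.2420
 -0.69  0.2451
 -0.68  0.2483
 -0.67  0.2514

0.2148

σ√T = 0.17 × 0.7071 = 0.1202
ln(S/K) + (r + σ²/2)T = ln(480/530) + (0.023 + 0.17²/2)·0.5 = -0.0991 + 0.0187 = -0.0804
d₁ = -0.0804 / 0.1202 = -0.6686 ≈ -0.67
d₂ = d₁ − σ√T = -0.6686 − 0.1202 = -0.7888 ≈ -0.79
Pr(exercise) under Q = N(d₂) = 0.2148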